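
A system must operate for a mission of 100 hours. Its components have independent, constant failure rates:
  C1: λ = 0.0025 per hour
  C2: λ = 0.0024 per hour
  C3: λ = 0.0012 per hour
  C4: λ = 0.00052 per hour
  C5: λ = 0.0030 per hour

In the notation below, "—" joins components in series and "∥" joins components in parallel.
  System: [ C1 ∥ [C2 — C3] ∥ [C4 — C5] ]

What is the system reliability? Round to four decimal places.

0.9802

R(C1) = exp(−0.0025 × 100) = 0.778801
R(C2) = exp(−0.0024 × 100) = 0.786628
R(C3) = exp(−0.0012 × 100) = 0.886920
R(C4) = exp(−0.00052 × 100) = 0.949329
R(C5) = exp(−0.0030 × 100) = 0.740818
Series (C2 and C3): 0.786628 × 0.886920 = 0.697676
Series (C4 and C5): 0.949329 × 0.740818 = 0.703280
Parallel (C1, [0.697676], and [0.703280]): 1 − (1 − 0.778801)(1 − 0.697676)(1 − 0.703280) = 0.9802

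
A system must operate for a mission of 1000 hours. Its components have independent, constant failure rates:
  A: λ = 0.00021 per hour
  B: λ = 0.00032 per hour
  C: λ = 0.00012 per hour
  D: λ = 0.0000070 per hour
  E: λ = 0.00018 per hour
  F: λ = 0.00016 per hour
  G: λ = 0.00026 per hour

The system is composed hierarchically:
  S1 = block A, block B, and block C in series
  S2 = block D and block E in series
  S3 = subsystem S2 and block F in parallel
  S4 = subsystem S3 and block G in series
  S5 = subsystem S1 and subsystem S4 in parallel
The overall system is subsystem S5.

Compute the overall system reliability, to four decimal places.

0.8813

R(A) = exp(−0.00021 × 1000) = 0.810584
R(B) = exp(−0.00032 × 1000) = 0.726149
R(C) = exp(−0.00012 × 1000) = 0.886920
R(D) = exp(−0.0000070 × 1000) = 0.993024
R(E) = exp(−0.00018 × 1000) = 0.835270
R(F) = exp(−0.00016 × 1000) = 0.852144
R(G) = exp(−0.00026 × 1000) = 0.771052
Series (A, B, and C): 0.810584 × 0.726149 × 0.886920 = 0.522045
Series (D and E): 0.993024 × 0.835270 = 0.829443
Parallel ([0.829443] and F): 1 − (1 − 0.829443)(1 − 0.852144) = 0.974782
Series ([0.974782] and G): 0.974782 × 0.771052 = 0.751608
Parallel ([0.522045] and [0.751608]): 1 − (1 − 0.522045)(1 − 0.751608) = 0.8813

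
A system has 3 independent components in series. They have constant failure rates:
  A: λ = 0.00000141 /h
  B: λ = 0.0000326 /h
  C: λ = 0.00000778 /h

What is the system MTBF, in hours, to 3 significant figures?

Series of exponential components: λ_sys = Σ λ_i
λ_sys = 0.00000141 + 0.0000326 + 0.00000778 = 4.1790e-05 /h
MTBF = 1 / λ_sys = 23900 h

23900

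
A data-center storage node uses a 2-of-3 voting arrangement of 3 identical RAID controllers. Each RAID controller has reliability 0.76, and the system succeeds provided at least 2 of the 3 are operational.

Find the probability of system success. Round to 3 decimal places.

0.855

R = Σ_{i=2}^{3} C(3,i) p^i (1−p)^{3−i} with p = 0.76
C(3,2)·0.76^2·0.24^1 = 0.41587
C(3,3)·0.76^3·0.24^0 = 0.43898
Sum = 0.855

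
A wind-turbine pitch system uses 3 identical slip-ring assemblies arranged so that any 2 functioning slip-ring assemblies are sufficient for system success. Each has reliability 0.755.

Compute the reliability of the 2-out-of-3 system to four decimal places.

R = Σ_{i=2}^{3} C(3,i) p^i (1−p)^{3−i} with p = 0.755
C(3,2)·0.755^2·0.245^1 = 0.418968
C(3,3)·0.755^3·0.245^0 = 0.430369
Sum = 0.8493

0.8493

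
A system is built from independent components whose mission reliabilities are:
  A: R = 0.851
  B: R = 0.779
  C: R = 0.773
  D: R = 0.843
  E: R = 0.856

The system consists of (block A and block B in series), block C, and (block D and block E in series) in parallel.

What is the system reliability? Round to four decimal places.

Series (A and B): 0.851000 × 0.779000 = 0.662929
Series (D and E): 0.843000 × 0.856000 = 0.721608
Parallel ([0.662929], C, and [0.721608]): 1 − (1 − 0.662929)(1 − 0.773000)(1 − 0.721608) = 0.9787

0.9787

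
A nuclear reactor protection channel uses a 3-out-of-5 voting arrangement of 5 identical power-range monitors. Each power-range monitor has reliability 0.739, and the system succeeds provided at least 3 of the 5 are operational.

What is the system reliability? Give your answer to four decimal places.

R = Σ_{i=3}^{5} C(5,i) p^i (1−p)^{5−i} with p = 0.739
C(5,3)·0.739^3·0.261^2 = 0.274925
C(5,4)·0.739^4·0.261^1 = 0.389214
C(5,5)·0.739^5·0.261^0 = 0.220405
Sum = 0.8845

0.8845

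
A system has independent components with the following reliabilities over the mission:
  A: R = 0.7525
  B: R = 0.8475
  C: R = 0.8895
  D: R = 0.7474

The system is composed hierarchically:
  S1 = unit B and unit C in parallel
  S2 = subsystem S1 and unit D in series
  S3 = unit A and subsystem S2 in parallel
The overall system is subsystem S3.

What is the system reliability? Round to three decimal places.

Parallel (B and C): 1 − (1 − 0.84750)(1 − 0.88950) = 0.98315
Series ([0.98315] and D): 0.98315 × 0.74740 = 0.73481
Parallel (A and [0.73481]): 1 − (1 − 0.75250)(1 − 0.73481) = 0.934

0.934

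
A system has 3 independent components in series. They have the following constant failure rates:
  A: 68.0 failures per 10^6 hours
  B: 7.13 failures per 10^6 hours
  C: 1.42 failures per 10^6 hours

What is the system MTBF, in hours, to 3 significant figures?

Series of exponential components: λ_sys = Σ λ_i
λ_sys = 0.0000680 + 0.00000713 + 0.00000142 = 7.6550e-05 /h
MTBF = 1 / λ_sys = 13100 h

13100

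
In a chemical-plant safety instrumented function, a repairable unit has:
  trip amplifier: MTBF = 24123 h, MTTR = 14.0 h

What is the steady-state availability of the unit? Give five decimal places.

0.99942

A(trip amplifier) = MTBF/(MTBF+MTTR) = 24123/(24123+14.0) = 0.99942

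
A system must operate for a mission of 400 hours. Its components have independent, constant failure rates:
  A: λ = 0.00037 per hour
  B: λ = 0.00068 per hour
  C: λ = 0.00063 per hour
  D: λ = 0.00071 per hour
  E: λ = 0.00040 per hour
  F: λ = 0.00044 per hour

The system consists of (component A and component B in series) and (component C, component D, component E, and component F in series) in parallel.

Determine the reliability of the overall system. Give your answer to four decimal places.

R(A) = exp(−0.00037 × 400) = 0.862431
R(B) = exp(−0.00068 × 400) = 0.761854
R(C) = exp(−0.00063 × 400) = 0.777245
R(D) = exp(−0.00071 × 400) = 0.752767
R(E) = exp(−0.00040 × 400) = 0.852144
R(F) = exp(−0.00044 × 400) = 0.838618
Series (A and B): 0.862431 × 0.761854 = 0.657047
Series (C, D, E, and F): 0.777245 × 0.752767 × 0.852144 × 0.838618 = 0.418115
Parallel ([0.657047] and [0.418115]): 1 − (1 − 0.657047)(1 − 0.418115) = 0.8004

0.8004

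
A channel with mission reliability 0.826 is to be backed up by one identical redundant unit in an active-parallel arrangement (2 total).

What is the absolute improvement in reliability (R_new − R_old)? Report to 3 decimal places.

0.144

R_before = 0.826
R_after = 1 − (1 − 0.826)^2 = 0.970
ΔR = 0.970 − 0.826 = 0.144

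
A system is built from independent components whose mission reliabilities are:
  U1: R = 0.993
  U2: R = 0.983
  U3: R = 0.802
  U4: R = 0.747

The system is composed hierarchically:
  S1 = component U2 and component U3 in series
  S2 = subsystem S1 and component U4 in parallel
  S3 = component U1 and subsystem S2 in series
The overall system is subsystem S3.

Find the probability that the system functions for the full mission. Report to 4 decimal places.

Series (U2 and U3): 0.983000 × 0.802000 = 0.788366
Parallel ([0.788366] and U4): 1 − (1 − 0.788366)(1 − 0.747000) = 0.946457
Series (U1 and [0.946457]): 0.993000 × 0.946457 = 0.9398

0.9398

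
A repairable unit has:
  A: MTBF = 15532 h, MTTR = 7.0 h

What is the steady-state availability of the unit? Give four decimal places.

0.9995

A(A) = MTBF/(MTBF+MTTR) = 15532/(15532+7.0) = 0.9995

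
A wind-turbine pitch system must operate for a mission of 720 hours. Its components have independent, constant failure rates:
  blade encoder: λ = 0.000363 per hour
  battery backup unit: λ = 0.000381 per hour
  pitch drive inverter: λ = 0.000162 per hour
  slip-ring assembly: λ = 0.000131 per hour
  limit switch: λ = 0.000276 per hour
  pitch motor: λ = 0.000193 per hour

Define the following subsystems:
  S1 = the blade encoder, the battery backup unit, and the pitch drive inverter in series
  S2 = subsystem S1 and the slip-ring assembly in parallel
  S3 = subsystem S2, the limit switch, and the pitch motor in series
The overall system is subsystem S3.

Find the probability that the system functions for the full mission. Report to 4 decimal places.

R(blade encoder) = exp(−0.000363 × 720) = 0.770004
R(battery backup unit) = exp(−0.000381 × 720) = 0.760089
R(pitch drive inverter) = exp(−0.000162 × 720) = 0.889906
R(slip-ring assembly) = exp(−0.000131 × 720) = 0.909992
R(limit switch) = exp(−0.000276 × 720) = 0.819779
R(pitch motor) = exp(−0.000193 × 720) = 0.870263
Series (blade encoder, battery backup unit, and pitch drive inverter): 0.770004 × 0.760089 × 0.889906 = 0.520837
Parallel ([0.520837] and slip-ring assembly): 1 − (1 − 0.520837)(1 − 0.909992) = 0.956871
Series ([0.956871], limit switch, and pitch motor): 0.956871 × 0.819779 × 0.870263 = 0.6827

0.6827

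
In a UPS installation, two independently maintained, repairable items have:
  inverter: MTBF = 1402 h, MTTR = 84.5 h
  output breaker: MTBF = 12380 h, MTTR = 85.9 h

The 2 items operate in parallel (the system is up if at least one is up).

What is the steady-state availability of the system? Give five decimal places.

0.99961

A(inverter) = MTBF/(MTBF+MTTR) = 1402/(1402+84.5) = 0.943155
A(output breaker) = MTBF/(MTBF+MTTR) = 12380/(12380+85.9) = 0.993109
Parallel availability: 1 − (1 − 0.943155)(1 − 0.993109) = 0.99961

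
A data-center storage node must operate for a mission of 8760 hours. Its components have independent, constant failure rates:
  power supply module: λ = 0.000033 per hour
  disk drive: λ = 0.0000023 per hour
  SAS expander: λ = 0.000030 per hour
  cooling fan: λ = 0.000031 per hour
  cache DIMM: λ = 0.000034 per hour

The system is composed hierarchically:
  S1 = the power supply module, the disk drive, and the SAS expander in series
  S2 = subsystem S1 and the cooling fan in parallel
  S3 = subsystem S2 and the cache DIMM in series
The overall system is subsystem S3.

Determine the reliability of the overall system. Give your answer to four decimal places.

R(power supply module) = exp(−0.000033 × 8760) = 0.748952
R(disk drive) = exp(−0.0000023 × 8760) = 0.980054
R(SAS expander) = exp(−0.000030 × 8760) = 0.768896
R(cooling fan) = exp(−0.000031 × 8760) = 0.762190
R(cache DIMM) = exp(−0.000034 × 8760) = 0.742420
Series (power supply module, disk drive, and SAS expander): 0.748952 × 0.980054 × 0.768896 = 0.564380
Parallel ([0.564380] and cooling fan): 1 − (1 − 0.564380)(1 − 0.762190) = 0.896405
Series ([0.896405] and cache DIMM): 0.896405 × 0.742420 = 0.6655

0.6655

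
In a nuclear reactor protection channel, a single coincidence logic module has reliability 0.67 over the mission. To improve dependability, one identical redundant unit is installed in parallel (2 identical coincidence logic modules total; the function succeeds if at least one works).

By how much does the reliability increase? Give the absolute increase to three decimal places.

0.221

R_before = 0.67
R_after = 1 − (1 − 0.67)^2 = 0.891
ΔR = 0.891 − 0.67 = 0.221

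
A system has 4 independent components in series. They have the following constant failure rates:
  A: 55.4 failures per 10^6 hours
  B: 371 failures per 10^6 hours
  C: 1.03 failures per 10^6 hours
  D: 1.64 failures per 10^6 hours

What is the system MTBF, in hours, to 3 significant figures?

Series of exponential components: λ_sys = Σ λ_i
λ_sys = 0.0000554 + 0.000371 + 0.00000103 + 0.00000164 = 4.2907e-04 /h
MTBF = 1 / λ_sys = 2330 h

2330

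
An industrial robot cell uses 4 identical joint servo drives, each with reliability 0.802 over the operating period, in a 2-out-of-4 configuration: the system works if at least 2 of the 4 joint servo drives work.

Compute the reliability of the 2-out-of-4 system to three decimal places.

R = Σ_{i=2}^{4} C(4,i) p^i (1−p)^{4−i} with p = 0.802
C(4,2)·0.802^2·0.198^2 = 0.15130
C(4,3)·0.802^3·0.198^1 = 0.40855
C(4,4)·0.802^4·0.198^0 = 0.41371
Sum = 0.974

0.974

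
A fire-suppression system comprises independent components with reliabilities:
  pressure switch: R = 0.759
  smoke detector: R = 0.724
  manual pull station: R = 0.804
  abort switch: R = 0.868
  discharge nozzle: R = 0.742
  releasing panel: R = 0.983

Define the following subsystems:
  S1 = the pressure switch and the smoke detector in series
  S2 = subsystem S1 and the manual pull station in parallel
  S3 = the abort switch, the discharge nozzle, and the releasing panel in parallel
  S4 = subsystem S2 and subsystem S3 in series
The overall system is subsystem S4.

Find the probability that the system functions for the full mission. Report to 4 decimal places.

0.9112

Series (pressure switch and smoke detector): 0.759000 × 0.724000 = 0.549516
Parallel ([0.549516] and manual pull station): 1 − (1 − 0.549516)(1 − 0.804000) = 0.911705
Parallel (abort switch, discharge nozzle, and releasing panel): 1 − (1 − 0.868000)(1 − 0.742000)(1 − 0.983000) = 0.999421
Series ([0.911705] and [0.999421]): 0.911705 × 0.999421 = 0.9112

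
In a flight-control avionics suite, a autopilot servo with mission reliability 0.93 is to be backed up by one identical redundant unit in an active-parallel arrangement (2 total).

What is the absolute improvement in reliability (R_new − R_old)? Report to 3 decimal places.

0.065

R_before = 0.93
R_after = 1 − (1 − 0.93)^2 = 0.995
ΔR = 0.995 − 0.93 = 0.065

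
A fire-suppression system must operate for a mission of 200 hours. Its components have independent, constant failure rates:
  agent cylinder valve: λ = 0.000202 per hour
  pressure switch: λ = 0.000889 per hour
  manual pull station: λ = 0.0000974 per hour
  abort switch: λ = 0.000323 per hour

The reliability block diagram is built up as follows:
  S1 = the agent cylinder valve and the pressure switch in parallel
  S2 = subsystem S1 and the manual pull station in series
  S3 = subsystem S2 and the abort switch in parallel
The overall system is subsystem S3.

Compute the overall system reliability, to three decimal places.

R(agent cylinder valve) = exp(−0.000202 × 200) = 0.96041
R(pressure switch) = exp(−0.000889 × 200) = 0.83711
R(manual pull station) = exp(−0.0000974 × 200) = 0.98071
R(abort switch) = exp(−0.000323 × 200) = 0.93744
Parallel (agent cylinder valve and pressure switch): 1 − (1 − 0.96041)(1 − 0.83711) = 0.99355
Series ([0.99355] and manual pull station): 0.99355 × 0.98071 = 0.97438
Parallel ([0.97438] and abort switch): 1 − (1 − 0.97438)(1 − 0.93744) = 0.998

0.998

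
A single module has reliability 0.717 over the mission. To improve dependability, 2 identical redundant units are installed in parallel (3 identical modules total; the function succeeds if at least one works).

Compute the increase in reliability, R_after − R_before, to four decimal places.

0.2603

R_before = 0.717
R_after = 1 − (1 − 0.717)^3 = 0.9773
ΔR = 0.9773 − 0.717 = 0.2603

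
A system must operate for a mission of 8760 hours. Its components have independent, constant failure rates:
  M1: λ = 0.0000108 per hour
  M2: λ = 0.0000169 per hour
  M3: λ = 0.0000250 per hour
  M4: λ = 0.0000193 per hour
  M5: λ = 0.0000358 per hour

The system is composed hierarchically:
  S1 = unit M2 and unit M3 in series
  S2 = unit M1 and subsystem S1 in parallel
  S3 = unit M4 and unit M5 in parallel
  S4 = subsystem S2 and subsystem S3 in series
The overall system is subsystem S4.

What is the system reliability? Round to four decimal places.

0.9316

R(M1) = exp(−0.0000108 × 8760) = 0.909729
R(M2) = exp(−0.0000169 × 8760) = 0.862393
R(M3) = exp(−0.0000250 × 8760) = 0.803322
R(M4) = exp(−0.0000193 × 8760) = 0.844451
R(M5) = exp(−0.0000358 × 8760) = 0.730805
Series (M2 and M3): 0.862393 × 0.803322 = 0.692779
Parallel (M1 and [0.692779]): 1 − (1 − 0.909729)(1 − 0.692779) = 0.972267
Parallel (M4 and M5): 1 − (1 − 0.844451)(1 − 0.730805) = 0.958127
Series ([0.972267] and [0.958127]): 0.972267 × 0.958127 = 0.9316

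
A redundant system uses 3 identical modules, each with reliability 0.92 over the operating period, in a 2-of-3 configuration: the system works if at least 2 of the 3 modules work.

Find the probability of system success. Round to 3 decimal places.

0.982

R = Σ_{i=2}^{3} C(3,i) p^i (1−p)^{3−i} with p = 0.92
C(3,2)·0.92^2·0.08^1 = 0.20314
C(3,3)·0.92^3·0.08^0 = 0.77869
Sum = 0.982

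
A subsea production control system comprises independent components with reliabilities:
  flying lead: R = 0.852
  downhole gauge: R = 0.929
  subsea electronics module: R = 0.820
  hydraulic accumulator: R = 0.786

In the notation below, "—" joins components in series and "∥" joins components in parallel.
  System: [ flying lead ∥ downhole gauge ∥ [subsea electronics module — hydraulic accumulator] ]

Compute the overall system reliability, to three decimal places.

Series (subsea electronics module and hydraulic accumulator): 0.82000 × 0.78600 = 0.64452
Parallel (flying lead, downhole gauge, and [0.64452]): 1 − (1 − 0.85200)(1 − 0.92900)(1 − 0.64452) = 0.996

0.996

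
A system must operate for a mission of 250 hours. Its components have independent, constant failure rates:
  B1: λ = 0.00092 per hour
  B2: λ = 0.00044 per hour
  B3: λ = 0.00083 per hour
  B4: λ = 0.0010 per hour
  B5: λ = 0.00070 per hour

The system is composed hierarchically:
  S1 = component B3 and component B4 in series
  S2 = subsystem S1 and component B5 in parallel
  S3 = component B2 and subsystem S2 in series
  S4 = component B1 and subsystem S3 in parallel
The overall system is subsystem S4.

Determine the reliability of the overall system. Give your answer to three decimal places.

0.968

R(B1) = exp(−0.00092 × 250) = 0.79453
R(B2) = exp(−0.00044 × 250) = 0.89583
R(B3) = exp(−0.00083 × 250) = 0.81261
R(B4) = exp(−0.0010 × 250) = 0.77880
R(B5) = exp(−0.00070 × 250) = 0.83946
Series (B3 and B4): 0.81261 × 0.77880 = 0.63286
Parallel ([0.63286] and B5): 1 − (1 − 0.63286)(1 − 0.83946) = 0.94106
Series (B2 and [0.94106]): 0.89583 × 0.94106 = 0.84303
Parallel (B1 and [0.84303]): 1 − (1 − 0.79453)(1 − 0.84303) = 0.968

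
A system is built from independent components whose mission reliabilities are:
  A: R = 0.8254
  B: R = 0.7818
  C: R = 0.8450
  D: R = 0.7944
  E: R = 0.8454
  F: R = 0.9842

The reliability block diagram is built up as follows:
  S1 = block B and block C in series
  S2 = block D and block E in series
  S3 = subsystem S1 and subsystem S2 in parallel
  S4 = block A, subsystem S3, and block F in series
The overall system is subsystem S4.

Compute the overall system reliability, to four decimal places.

0.7218

Series (B and C): 0.781800 × 0.845000 = 0.660621
Series (D and E): 0.794400 × 0.845400 = 0.671586
Parallel ([0.660621] and [0.671586]): 1 − (1 − 0.660621)(1 − 0.671586) = 0.888543
Series (A, [0.888543], and F): 0.825400 × 0.888543 × 0.984200 = 0.7218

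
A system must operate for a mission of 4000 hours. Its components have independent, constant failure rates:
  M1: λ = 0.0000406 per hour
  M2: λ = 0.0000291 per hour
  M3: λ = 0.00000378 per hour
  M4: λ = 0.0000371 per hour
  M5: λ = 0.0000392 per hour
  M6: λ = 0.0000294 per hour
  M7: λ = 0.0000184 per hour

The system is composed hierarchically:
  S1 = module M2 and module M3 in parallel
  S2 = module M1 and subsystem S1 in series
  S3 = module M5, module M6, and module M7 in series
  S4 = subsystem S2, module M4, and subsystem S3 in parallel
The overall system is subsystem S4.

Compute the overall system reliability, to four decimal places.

R(M1) = exp(−0.0000406 × 4000) = 0.850101
R(M2) = exp(−0.0000291 × 4000) = 0.890119
R(M3) = exp(−0.00000378 × 4000) = 0.984994
R(M4) = exp(−0.0000371 × 4000) = 0.862086
R(M5) = exp(−0.0000392 × 4000) = 0.854875
R(M6) = exp(−0.0000294 × 4000) = 0.889052
R(M7) = exp(−0.0000184 × 4000) = 0.929043
Parallel (M2 and M3): 1 − (1 − 0.890119)(1 − 0.984994) = 0.998351
Series (M1 and [0.998351]): 0.850101 × 0.998351 = 0.848699
Series (M5, M6, and M7): 0.854875 × 0.889052 × 0.929043 = 0.706099
Parallel ([0.848699], M4, and [0.706099]): 1 − (1 − 0.848699)(1 − 0.862086)(1 − 0.706099) = 0.9939

0.9939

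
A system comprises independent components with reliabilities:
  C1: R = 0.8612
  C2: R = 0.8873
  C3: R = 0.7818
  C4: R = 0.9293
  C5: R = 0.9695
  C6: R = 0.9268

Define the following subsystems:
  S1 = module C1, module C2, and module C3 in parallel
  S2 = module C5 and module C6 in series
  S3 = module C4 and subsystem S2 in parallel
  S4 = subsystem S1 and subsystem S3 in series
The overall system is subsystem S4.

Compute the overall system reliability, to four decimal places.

Parallel (C1, C2, and C3): 1 − (1 − 0.861200)(1 − 0.887300)(1 − 0.781800) = 0.996587
Series (C5 and C6): 0.969500 × 0.926800 = 0.898533
Parallel (C4 and [0.898533]): 1 − (1 − 0.929300)(1 − 0.898533) = 0.992826
Series ([0.996587] and [0.992826]): 0.996587 × 0.992826 = 0.9894

0.9894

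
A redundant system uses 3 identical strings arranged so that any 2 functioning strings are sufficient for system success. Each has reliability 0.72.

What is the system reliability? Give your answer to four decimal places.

0.8087

R = Σ_{i=2}^{3} C(3,i) p^i (1−p)^{3−i} with p = 0.72
C(3,2)·0.72^2·0.28^1 = 0.435456
C(3,3)·0.72^3·0.28^0 = 0.373248
Sum = 0.8087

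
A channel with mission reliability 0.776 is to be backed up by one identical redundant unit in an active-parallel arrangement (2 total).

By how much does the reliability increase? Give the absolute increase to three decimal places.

0.174

R_before = 0.776
R_after = 1 − (1 − 0.776)^2 = 0.950
ΔR = 0.950 − 0.776 = 0.174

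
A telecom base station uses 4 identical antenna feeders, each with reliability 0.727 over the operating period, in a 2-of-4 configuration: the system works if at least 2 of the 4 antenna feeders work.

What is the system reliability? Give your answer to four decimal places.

R = Σ_{i=2}^{4} C(4,i) p^i (1−p)^{4−i} with p = 0.727
C(4,2)·0.727^2·0.273^2 = 0.236344
C(4,3)·0.727^3·0.273^1 = 0.419591
C(4,4)·0.727^4·0.273^0 = 0.279343
Sum = 0.9353

0.9353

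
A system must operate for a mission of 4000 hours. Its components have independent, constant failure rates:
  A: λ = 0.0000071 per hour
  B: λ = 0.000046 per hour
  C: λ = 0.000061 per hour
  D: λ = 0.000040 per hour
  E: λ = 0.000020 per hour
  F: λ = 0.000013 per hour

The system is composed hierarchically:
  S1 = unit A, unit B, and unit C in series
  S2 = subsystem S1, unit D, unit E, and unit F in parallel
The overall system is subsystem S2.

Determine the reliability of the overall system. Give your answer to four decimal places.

0.9998

R(A) = exp(−0.0000071 × 4000) = 0.971999
R(B) = exp(−0.000046 × 4000) = 0.831936
R(C) = exp(−0.000061 × 4000) = 0.783488
R(D) = exp(−0.000040 × 4000) = 0.852144
R(E) = exp(−0.000020 × 4000) = 0.923116
R(F) = exp(−0.000013 × 4000) = 0.949329
Series (A, B, and C): 0.971999 × 0.831936 × 0.783488 = 0.633560
Parallel ([0.633560], D, E, and F): 1 − (1 − 0.633560)(1 − 0.852144)(1 − 0.923116)(1 − 0.949329) = 0.9998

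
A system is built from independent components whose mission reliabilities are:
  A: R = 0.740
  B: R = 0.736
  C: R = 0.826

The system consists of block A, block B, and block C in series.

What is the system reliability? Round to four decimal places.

Series (A, B, and C): 0.740000 × 0.736000 × 0.826000 = 0.4499

0.4499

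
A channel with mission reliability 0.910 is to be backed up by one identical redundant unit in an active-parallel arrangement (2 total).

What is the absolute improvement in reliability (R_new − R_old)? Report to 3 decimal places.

R_before = 0.910
R_after = 1 − (1 − 0.910)^2 = 0.992
ΔR = 0.992 − 0.910 = 0.082

0.082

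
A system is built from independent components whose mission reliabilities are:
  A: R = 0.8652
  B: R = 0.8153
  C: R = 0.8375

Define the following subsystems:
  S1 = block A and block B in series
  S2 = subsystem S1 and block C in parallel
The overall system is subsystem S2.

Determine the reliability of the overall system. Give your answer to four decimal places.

Series (A and B): 0.865200 × 0.815300 = 0.705398
Parallel ([0.705398] and C): 1 − (1 − 0.705398)(1 − 0.837500) = 0.9521

0.9521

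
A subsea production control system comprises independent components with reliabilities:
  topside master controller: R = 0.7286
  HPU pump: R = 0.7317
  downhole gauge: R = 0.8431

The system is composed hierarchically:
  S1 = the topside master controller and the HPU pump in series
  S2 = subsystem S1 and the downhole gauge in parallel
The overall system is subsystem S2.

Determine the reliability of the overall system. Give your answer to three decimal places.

Series (topside master controller and HPU pump): 0.72860 × 0.73170 = 0.53312
Parallel ([0.53312] and downhole gauge): 1 − (1 − 0.53312)(1 − 0.84310) = 0.927

0.927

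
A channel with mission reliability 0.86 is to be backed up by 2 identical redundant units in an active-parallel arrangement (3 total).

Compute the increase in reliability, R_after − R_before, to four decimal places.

R_before = 0.86
R_after = 1 − (1 − 0.86)^3 = 0.9973
ΔR = 0.9973 − 0.86 = 0.1373

0.1373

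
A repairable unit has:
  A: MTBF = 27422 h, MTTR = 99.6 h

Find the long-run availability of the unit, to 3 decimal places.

0.996

A(A) = MTBF/(MTBF+MTTR) = 27422/(27422+99.6) = 0.996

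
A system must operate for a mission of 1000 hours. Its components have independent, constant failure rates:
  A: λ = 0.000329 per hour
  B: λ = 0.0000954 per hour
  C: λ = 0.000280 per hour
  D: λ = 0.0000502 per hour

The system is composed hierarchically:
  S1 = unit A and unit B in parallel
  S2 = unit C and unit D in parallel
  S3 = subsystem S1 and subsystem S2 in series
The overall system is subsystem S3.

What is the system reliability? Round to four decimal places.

0.9628

R(A) = exp(−0.000329 × 1000) = 0.719643
R(B) = exp(−0.0000954 × 1000) = 0.909009
R(C) = exp(−0.000280 × 1000) = 0.755784
R(D) = exp(−0.0000502 × 1000) = 0.951039
Parallel (A and B): 1 − (1 − 0.719643)(1 − 0.909009) = 0.974490
Parallel (C and D): 1 − (1 − 0.755784)(1 − 0.951039) = 0.988043
Series ([0.974490] and [0.988043]): 0.974490 × 0.988043 = 0.9628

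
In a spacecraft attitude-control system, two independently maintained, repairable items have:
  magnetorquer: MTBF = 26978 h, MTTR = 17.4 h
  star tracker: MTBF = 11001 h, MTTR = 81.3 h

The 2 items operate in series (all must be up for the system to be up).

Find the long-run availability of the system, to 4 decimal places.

0.9920

A(magnetorquer) = MTBF/(MTBF+MTTR) = 26978/(26978+17.4) = 0.999355
A(star tracker) = MTBF/(MTBF+MTTR) = 11001/(11001+81.3) = 0.992664
Series availability: 0.999355 × 0.992664 = 0.9920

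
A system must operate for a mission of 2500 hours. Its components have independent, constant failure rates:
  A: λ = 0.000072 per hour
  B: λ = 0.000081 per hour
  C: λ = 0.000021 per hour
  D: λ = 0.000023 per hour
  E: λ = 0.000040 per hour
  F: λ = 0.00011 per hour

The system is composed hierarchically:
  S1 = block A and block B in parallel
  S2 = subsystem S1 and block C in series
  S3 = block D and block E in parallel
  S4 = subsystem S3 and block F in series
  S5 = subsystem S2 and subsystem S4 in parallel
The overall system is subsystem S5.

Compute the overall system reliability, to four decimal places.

0.9805

R(A) = exp(−0.000072 × 2500) = 0.835270
R(B) = exp(−0.000081 × 2500) = 0.816686
R(C) = exp(−0.000021 × 2500) = 0.948854
R(D) = exp(−0.000023 × 2500) = 0.944122
R(E) = exp(−0.000040 × 2500) = 0.904837
R(F) = exp(−0.00011 × 2500) = 0.759572
Parallel (A and B): 1 − (1 − 0.835270)(1 − 0.816686) = 0.969803
Series ([0.969803] and C): 0.969803 × 0.948854 = 0.920201
Parallel (D and E): 1 − (1 − 0.944122)(1 − 0.904837) = 0.994682
Series ([0.994682] and F): 0.994682 × 0.759572 = 0.755533
Parallel ([0.920201] and [0.755533]): 1 − (1 − 0.920201)(1 − 0.755533) = 0.9805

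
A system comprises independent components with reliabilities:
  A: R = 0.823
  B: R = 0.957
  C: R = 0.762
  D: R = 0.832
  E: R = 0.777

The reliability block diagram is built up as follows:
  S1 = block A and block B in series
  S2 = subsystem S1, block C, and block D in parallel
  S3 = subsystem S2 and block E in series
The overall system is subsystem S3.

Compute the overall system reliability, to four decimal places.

Series (A and B): 0.823000 × 0.957000 = 0.787611
Parallel ([0.787611], C, and D): 1 − (1 − 0.787611)(1 − 0.762000)(1 − 0.832000) = 0.991508
Series ([0.991508] and E): 0.991508 × 0.777000 = 0.7704

0.7704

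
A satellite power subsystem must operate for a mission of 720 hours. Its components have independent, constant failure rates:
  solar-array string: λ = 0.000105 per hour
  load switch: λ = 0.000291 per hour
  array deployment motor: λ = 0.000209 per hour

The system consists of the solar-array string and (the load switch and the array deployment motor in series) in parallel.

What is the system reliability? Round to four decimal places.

0.9780

R(solar-array string) = exp(−0.000105 × 720) = 0.927187
R(load switch) = exp(−0.000291 × 720) = 0.810973
R(array deployment motor) = exp(−0.000209 × 720) = 0.860295
Series (load switch and array deployment motor): 0.810973 × 0.860295 = 0.697676
Parallel (solar-array string and [0.697676]): 1 − (1 − 0.927187)(1 − 0.697676) = 0.9780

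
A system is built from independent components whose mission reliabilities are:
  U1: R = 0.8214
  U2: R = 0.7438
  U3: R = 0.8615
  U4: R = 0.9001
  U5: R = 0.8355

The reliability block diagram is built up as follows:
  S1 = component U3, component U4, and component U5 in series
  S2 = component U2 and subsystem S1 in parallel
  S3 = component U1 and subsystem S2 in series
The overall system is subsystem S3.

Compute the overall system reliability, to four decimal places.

Series (U3, U4, and U5): 0.861500 × 0.900100 × 0.835500 = 0.647877
Parallel (U2 and [0.647877]): 1 − (1 − 0.743800)(1 − 0.647877) = 0.909786
Series (U1 and [0.909786]): 0.821400 × 0.909786 = 0.7473

0.7473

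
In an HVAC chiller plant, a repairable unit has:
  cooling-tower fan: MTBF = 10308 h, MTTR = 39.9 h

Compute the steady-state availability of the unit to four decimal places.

0.9961

A(cooling-tower fan) = MTBF/(MTBF+MTTR) = 10308/(10308+39.9) = 0.9961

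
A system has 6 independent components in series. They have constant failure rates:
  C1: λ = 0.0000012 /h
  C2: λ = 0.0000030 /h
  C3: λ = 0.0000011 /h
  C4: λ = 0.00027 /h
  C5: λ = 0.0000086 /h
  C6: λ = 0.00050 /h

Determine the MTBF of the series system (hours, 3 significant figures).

Series of exponential components: λ_sys = Σ λ_i
λ_sys = 0.0000012 + 0.0000030 + 0.0000011 + 0.00027 + 0.0000086 + 0.00050 = 7.8390e-04 /h
MTBF = 1 / λ_sys = 1280 h

1280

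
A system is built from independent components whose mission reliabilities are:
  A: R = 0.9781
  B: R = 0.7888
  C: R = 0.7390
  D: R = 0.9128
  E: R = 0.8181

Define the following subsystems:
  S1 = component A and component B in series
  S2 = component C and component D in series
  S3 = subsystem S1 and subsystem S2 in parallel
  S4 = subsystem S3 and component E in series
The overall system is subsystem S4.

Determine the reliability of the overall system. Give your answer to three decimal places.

Series (A and B): 0.97810 × 0.78880 = 0.77153
Series (C and D): 0.73900 × 0.91280 = 0.67456
Parallel ([0.77153] and [0.67456]): 1 − (1 − 0.77153)(1 − 0.67456) = 0.92565
Series ([0.92565] and E): 0.92565 × 0.81810 = 0.757

0.757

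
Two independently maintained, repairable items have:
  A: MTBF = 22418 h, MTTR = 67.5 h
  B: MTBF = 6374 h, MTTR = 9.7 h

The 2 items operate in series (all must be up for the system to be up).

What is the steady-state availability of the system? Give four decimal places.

A(A) = MTBF/(MTBF+MTTR) = 22418/(22418+67.5) = 0.996998
A(B) = MTBF/(MTBF+MTTR) = 6374/(6374+9.7) = 0.998481
Series availability: 0.996998 × 0.998481 = 0.9955

0.9955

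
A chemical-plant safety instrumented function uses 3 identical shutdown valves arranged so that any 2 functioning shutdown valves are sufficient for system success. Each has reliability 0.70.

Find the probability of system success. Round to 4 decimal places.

0.7840

R = Σ_{i=2}^{3} C(3,i) p^i (1−p)^{3−i} with p = 0.70
C(3,2)·0.70^2·0.30^1 = 0.441000
C(3,3)·0.70^3·0.30^0 = 0.343000
Sum = 0.7840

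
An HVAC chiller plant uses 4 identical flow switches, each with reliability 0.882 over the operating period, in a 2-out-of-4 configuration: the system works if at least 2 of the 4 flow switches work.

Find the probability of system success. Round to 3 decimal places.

R = Σ_{i=2}^{4} C(4,i) p^i (1−p)^{4−i} with p = 0.882
C(4,2)·0.882^2·0.118^2 = 0.06499
C(4,3)·0.882^3·0.118^1 = 0.32385
C(4,4)·0.882^4·0.118^0 = 0.60517
Sum = 0.994

0.994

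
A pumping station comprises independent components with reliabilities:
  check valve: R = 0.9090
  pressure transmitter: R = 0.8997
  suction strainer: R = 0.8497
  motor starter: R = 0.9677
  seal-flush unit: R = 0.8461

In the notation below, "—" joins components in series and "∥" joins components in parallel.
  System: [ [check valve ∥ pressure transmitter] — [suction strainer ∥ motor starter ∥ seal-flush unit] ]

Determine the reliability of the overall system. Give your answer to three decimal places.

0.990

Parallel (check valve and pressure transmitter): 1 − (1 − 0.90900)(1 − 0.89970) = 0.99087
Parallel (suction strainer, motor starter, and seal-flush unit): 1 − (1 − 0.84970)(1 − 0.96770)(1 − 0.84610) = 0.99925
Series ([0.99087] and [0.99925]): 0.99087 × 0.99925 = 0.990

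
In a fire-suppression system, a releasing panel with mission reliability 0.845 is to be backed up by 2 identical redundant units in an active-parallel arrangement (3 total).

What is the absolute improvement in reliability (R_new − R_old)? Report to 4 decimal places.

0.1513

R_before = 0.845
R_after = 1 − (1 − 0.845)^3 = 0.9963
ΔR = 0.9963 − 0.845 = 0.1513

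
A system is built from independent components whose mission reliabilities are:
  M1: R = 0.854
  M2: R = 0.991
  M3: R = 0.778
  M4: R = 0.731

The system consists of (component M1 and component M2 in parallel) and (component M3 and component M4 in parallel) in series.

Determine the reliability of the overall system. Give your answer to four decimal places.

0.9390

Parallel (M1 and M2): 1 − (1 − 0.854000)(1 − 0.991000) = 0.998686
Parallel (M3 and M4): 1 − (1 − 0.778000)(1 − 0.731000) = 0.940282
Series ([0.998686] and [0.940282]): 0.998686 × 0.940282 = 0.9390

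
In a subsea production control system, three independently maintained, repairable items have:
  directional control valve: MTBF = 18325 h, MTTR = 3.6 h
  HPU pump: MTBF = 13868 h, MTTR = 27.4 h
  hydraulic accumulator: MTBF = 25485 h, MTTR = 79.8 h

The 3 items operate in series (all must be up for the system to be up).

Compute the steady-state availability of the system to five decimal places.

0.99472

A(directional control valve) = MTBF/(MTBF+MTTR) = 18325/(18325+3.6) = 0.999804
A(HPU pump) = MTBF/(MTBF+MTTR) = 13868/(13868+27.4) = 0.998028
A(hydraulic accumulator) = MTBF/(MTBF+MTTR) = 25485/(25485+79.8) = 0.996879
Series availability: 0.999804 × 0.998028 × 0.996879 = 0.99472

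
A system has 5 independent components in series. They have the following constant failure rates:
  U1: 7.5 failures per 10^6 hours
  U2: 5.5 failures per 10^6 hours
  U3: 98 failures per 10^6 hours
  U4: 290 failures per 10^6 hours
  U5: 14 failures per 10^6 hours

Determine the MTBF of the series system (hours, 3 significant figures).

2410

Series of exponential components: λ_sys = Σ λ_i
λ_sys = 0.0000075 + 0.0000055 + 0.000098 + 0.00029 + 0.000014 = 4.1500e-04 /h
MTBF = 1 / λ_sys = 2410 h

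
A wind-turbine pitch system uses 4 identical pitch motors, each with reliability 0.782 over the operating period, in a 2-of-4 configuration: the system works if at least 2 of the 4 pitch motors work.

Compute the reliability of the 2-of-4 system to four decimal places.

R = Σ_{i=2}^{4} C(4,i) p^i (1−p)^{4−i} with p = 0.782
C(4,2)·0.782^2·0.218^2 = 0.174372
C(4,3)·0.782^3·0.218^1 = 0.417001
C(4,4)·0.782^4·0.218^0 = 0.373962
Sum = 0.9653

0.9653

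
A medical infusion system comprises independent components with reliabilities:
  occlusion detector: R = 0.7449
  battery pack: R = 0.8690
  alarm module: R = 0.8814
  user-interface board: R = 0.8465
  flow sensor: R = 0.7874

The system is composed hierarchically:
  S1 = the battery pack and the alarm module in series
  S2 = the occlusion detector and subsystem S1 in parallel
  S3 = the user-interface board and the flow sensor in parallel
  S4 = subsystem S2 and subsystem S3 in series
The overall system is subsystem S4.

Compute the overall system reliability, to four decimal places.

0.9096

Series (battery pack and alarm module): 0.869000 × 0.881400 = 0.765937
Parallel (occlusion detector and [0.765937]): 1 − (1 − 0.744900)(1 − 0.765937) = 0.940291
Parallel (user-interface board and flow sensor): 1 − (1 − 0.846500)(1 − 0.787400) = 0.967366
Series ([0.940291] and [0.967366]): 0.940291 × 0.967366 = 0.9096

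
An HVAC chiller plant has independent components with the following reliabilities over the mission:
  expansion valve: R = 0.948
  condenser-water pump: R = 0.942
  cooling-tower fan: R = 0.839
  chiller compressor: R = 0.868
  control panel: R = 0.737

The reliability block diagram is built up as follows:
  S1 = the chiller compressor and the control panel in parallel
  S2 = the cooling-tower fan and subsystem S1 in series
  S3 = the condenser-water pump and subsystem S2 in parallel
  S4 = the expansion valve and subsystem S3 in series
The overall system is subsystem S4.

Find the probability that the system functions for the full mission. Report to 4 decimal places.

Parallel (chiller compressor and control panel): 1 − (1 − 0.868000)(1 − 0.737000) = 0.965284
Series (cooling-tower fan and [0.965284]): 0.839000 × 0.965284 = 0.809873
Parallel (condenser-water pump and [0.809873]): 1 − (1 − 0.942000)(1 − 0.809873) = 0.988973
Series (expansion valve and [0.988973]): 0.948000 × 0.988973 = 0.9375

0.9375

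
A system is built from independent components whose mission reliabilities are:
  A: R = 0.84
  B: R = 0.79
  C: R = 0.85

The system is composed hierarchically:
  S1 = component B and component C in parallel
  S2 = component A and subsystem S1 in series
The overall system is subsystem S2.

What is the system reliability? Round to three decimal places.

0.814

Parallel (B and C): 1 − (1 − 0.79000)(1 − 0.85000) = 0.96850
Series (A and [0.96850]): 0.84000 × 0.96850 = 0.814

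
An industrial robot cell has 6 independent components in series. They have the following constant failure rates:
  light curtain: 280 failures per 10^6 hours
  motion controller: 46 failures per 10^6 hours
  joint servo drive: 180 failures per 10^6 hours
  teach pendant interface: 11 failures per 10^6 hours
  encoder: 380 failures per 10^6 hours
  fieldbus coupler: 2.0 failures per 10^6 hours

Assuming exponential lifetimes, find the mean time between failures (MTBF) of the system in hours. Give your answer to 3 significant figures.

Series of exponential components: λ_sys = Σ λ_i
λ_sys = 0.00028 + 0.000046 + 0.00018 + 0.000011 + 0.00038 + 0.0000020 = 8.9900e-04 /h
MTBF = 1 / λ_sys = 1110 h

1110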